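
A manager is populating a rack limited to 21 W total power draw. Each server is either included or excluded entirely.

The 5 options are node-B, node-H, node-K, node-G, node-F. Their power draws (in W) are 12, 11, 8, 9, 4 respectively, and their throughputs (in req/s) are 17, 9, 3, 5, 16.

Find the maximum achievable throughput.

node-B + node-F: power draw 12 + 4 = 16 ≤ 21, throughput 17 + 16 = 33.
node-H + node-F: power draw 11 + 4 = 15 ≤ 21, throughput 9 + 16 = 25.
node-K + node-G + node-F: power draw 8 + 9 + 4 = 21 ≤ 21, throughput 3 + 5 + 16 = 24.
Best is node-B and node-F with total throughput 33.

33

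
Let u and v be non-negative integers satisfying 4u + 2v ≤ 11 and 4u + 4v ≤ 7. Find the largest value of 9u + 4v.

9

The continuous relaxation peaks at (1.75, 0) with value 15.75; rounding to a feasible lattice point costs some objective.
(u,v)=(1,0): 4·1+2·0=4≤11, 4·1+4·0=4≤7, objective 9.
(u,v)=(0,1): 4·0+2·1=2≤11, 4·0+4·1=4≤7, objective 4.
(u,v)=(0,0): 4·0+2·0=0≤11, 4·0+4·0=0≤7, objective 0.
No feasible integer point exceeds 9.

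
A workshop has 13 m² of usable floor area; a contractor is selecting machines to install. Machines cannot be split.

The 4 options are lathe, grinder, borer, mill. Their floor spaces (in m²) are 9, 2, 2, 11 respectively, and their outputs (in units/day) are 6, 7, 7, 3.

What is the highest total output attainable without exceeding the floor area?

This is an integer program with binary decision variables.
grinder + borer: floor space 2 + 2 = 4 ≤ 13, output 7 + 7 = 14.
lathe + grinder + borer: floor space 9 + 2 + 2 = 13 ≤ 13, output 6 + 7 + 7 = 20.
Best is lathe, grinder, and borer with total output 20.

20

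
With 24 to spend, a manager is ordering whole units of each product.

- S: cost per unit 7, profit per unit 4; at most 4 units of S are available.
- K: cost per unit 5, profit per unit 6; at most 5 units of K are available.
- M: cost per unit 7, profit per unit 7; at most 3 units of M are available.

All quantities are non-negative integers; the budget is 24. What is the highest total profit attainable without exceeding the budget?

26

3×K and 1×M: cost 22 ≤ 24, profit 3·6 + 1·7 = 25.
2×K and 2×M: cost 24 ≤ 24, profit 2·6 + 2·7 = 26.
Best is 26.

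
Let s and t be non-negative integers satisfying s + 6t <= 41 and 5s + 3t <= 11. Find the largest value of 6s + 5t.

16

Relaxing integrality, the LP optimum is 18.33 at (s,t) = (0, 3.67), which is not an integer point.
(s,t)=(1,2): 1·1+6·2=13≤41, 5·1+3·2=11≤11, objective 16.
(s,t)=(0,3): 1·0+6·3=18≤41, 5·0+3·3=9≤11, objective 15.
(s,t)=(1,1): 1·1+6·1=7≤41, 5·1+3·1=8≤11, objective 11.
(s,t)=(0,2): 1·0+6·2=12≤41, 5·0+3·2=6≤11, objective 10.
The best lattice point is (1,2), giving 16.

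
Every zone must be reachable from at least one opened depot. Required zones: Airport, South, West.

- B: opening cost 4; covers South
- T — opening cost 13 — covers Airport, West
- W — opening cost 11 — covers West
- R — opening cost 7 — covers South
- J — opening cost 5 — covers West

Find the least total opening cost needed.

This is an integer covering problem.
The greedy cost-per-new-zone heuristic would pick B, J, and T for 22, but a cheaper cover exists.
Choose B and T: together they cover Airport, South, West — every zone.
Total opening cost: 4 + 13 = 17.
No cover costs less than 17.

17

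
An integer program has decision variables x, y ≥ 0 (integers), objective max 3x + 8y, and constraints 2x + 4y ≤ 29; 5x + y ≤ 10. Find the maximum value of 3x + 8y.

Relaxing integrality, the LP optimum is 58.00 at (x,y) = (0, 7.25), which is not an integer point.
(x,y)=(0,7) is feasible, giving 56.
(x,y)=(0,6) is feasible, giving 48.
No feasible integer point exceeds 56.

56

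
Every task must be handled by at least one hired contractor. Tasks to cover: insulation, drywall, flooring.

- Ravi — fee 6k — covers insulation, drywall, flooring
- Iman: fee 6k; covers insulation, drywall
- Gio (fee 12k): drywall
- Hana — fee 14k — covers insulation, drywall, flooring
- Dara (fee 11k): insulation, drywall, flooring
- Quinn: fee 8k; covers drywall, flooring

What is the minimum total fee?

This is a weighted set-cover instance.
Ravi alone covers insulation, drywall, flooring — every task.
Total fee: 6.
No cover costs less than 6.

6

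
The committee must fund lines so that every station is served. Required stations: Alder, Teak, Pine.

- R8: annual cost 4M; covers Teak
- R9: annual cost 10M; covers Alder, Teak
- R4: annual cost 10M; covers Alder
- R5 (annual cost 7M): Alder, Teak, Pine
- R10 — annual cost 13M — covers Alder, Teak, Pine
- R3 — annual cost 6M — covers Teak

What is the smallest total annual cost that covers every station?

R5 alone covers Alder, Teak, Pine — every station.
Total annual cost: 7.
No cover costs less than 7.

7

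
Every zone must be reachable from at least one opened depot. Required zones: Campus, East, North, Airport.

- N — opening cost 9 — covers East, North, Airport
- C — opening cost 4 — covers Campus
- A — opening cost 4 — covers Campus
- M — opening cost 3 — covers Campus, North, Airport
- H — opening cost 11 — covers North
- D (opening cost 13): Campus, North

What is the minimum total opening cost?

12

Choose N and M: together they cover Campus, East, North, Airport — every zone.
Total opening cost: 9 + 3 = 12.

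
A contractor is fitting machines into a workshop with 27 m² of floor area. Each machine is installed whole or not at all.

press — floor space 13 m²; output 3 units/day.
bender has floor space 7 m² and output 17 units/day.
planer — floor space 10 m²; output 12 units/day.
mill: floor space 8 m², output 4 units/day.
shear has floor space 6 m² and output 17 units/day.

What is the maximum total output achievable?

bender + planer + shear: floor space 7 + 10 + 6 = 23 ≤ 27, output 17 + 12 + 17 = 46.
bender + mill + shear: floor space 7 + 8 + 6 = 21 ≤ 27, output 17 + 4 + 17 = 38.
press + bender + shear: floor space 13 + 7 + 6 = 26 ≤ 27, output 3 + 17 + 17 = 37.
Best is bender, planer, and shear with total output 46.

46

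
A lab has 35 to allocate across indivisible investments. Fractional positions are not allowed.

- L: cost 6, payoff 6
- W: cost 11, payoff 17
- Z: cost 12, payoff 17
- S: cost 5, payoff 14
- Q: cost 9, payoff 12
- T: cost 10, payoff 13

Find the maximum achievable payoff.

Take W, S, Q, and T: cost 11 + 5 + 9 + 10 = 35 ≤ 35, payoff 17 + 14 + 12 + 13 = 56.
No other feasible combination does better.

56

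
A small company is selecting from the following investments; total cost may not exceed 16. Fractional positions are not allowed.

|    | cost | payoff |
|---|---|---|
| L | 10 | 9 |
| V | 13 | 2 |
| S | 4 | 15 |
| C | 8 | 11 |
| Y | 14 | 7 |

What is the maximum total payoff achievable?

S: cost 4 ≤ 16, payoff 15.
L + S: cost 10 + 4 = 14 ≤ 16, payoff 9 + 15 = 24.
S + C: cost 4 + 8 = 12 ≤ 16, payoff 15 + 11 = 26.
Best is S and C with total payoff 26.

26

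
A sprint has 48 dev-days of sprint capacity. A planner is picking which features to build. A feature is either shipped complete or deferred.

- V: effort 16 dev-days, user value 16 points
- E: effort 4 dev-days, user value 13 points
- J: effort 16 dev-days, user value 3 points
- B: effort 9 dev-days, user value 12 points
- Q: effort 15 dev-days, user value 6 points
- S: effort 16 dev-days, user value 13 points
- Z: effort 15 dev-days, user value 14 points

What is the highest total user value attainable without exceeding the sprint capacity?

55

Allowing fractional choices, the relaxed optimum would be about 58.2, but features are indivisible.
V + E + B + Z: effort 16 + 4 + 9 + 15 = 44 ≤ 48, user value 16 + 13 + 12 + 14 = 55.
E + B + S + Z: effort 4 + 9 + 16 + 15 = 44 ≤ 48, user value 13 + 12 + 13 + 14 = 52.
V + E + B + S: effort 16 + 4 + 9 + 16 = 45 ≤ 48, user value 16 + 13 + 12 + 13 = 54.
Best is V, E, B, and Z with total user value 55.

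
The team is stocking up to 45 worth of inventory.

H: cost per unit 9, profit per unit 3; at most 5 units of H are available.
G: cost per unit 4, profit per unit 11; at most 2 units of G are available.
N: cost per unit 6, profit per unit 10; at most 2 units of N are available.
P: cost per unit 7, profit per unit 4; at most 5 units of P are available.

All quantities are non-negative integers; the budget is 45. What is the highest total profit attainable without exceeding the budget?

This is a bounded integer knapsack.
G has the best ratio (11/4); taking only G gives at most 2×11 = 22 (stopped by the supply cap of 2).
Mixing does better — 2×G, 2×N, and 3×P: cost 41 ≤ 45, profit 2·11 + 2·10 + 3·4 = 54.

54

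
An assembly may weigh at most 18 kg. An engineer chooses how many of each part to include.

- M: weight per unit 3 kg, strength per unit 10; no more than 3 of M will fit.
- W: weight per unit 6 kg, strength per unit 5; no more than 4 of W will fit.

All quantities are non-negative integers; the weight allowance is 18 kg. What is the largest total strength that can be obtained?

This is a bounded integer knapsack.
M has the best ratio (10/3); taking only M gives at most 3×10 = 30 (stopped by the supply cap of 3).
Mixing does better — 3×M and 1×W: weight 15 ≤ 18, strength 3·10 + 1·5 = 35.

35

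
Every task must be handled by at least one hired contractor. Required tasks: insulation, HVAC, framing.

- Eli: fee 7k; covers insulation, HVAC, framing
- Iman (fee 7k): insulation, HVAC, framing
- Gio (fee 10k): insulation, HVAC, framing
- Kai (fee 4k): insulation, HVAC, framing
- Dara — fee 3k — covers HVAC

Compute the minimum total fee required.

Kai alone covers insulation, HVAC, framing — every task.
Total fee: 4.

4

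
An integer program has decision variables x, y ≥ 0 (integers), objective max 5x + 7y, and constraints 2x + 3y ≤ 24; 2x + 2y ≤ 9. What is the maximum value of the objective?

28

Relaxing integrality, the LP optimum is 31.50 at (x,y) = (0, 4.5), which is not an integer point.
(x,y)=(0,4): 2·0+3·4=12≤24, 2·0+2·4=8≤9, objective 28.
(x,y)=(1,3): 2·1+3·3=11≤24, 2·1+2·3=8≤9, objective 26.
No feasible integer point exceeds 28.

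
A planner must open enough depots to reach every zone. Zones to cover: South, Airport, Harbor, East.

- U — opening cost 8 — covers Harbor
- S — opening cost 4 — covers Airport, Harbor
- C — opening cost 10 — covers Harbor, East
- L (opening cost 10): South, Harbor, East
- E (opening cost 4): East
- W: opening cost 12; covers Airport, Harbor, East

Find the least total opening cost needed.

Choose S and L: together they cover South, Airport, Harbor, East — every zone.
Total opening cost: 4 + 10 = 14.

14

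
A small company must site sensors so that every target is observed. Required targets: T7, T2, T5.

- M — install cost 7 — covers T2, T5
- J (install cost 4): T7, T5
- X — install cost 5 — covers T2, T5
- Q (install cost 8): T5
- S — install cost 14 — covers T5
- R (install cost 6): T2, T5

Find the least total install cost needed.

9

Choose J and X: together they cover T7, T2, T5 — every target.
Total install cost: 4 + 5 = 9.
No cover costs less than 9.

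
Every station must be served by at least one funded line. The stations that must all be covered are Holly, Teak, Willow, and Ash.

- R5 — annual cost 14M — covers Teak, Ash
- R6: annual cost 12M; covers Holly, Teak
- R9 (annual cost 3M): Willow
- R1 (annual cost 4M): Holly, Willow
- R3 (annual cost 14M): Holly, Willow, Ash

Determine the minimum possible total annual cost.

18

Choose R5 and R1: together they cover Holly, Teak, Willow, Ash — every station.
Total annual cost: 14 + 4 = 18.
No cover costs less than 18.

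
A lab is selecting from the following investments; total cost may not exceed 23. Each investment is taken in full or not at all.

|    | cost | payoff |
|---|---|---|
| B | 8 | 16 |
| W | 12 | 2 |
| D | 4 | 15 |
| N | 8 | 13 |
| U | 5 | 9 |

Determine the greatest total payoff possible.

B + D + U: cost 8 + 4 + 5 = 17 ≤ 23, payoff 16 + 15 + 9 = 40.
B + D + N: cost 8 + 4 + 8 = 20 ≤ 23, payoff 16 + 15 + 13 = 44.
Best is B, D, and N with total payoff 44.

44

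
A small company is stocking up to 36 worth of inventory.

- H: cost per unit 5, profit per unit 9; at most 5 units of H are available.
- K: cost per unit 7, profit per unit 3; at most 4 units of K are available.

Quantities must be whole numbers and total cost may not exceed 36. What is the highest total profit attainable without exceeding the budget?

48

H has the best ratio (9/5); taking only H gives at most 5×9 = 45 (stopped by the supply cap of 5).
Mixing does better — 5×H and 1×K: cost 32 ≤ 36, profit 5·9 + 1·3 = 48.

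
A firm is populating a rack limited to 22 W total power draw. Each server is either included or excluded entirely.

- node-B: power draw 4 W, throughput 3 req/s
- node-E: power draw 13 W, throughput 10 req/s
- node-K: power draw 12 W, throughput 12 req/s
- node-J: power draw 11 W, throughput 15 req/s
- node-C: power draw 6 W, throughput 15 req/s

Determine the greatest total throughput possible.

33

Allowing fractional choices, the relaxed optimum would be about 35.0, but servers are indivisible.
node-B + node-K + node-C: power draw 4 + 12 + 6 = 22 ≤ 22, throughput 3 + 12 + 15 = 30.
node-B + node-J + node-C: power draw 4 + 11 + 6 = 21 ≤ 22, throughput 3 + 15 + 15 = 33.
node-J + node-C: power draw 11 + 6 = 17 ≤ 22, throughput 15 + 15 = 30.
Best is node-B, node-J, and node-C with total throughput 33.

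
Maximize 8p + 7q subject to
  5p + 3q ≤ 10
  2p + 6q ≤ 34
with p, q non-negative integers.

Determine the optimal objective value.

The continuous relaxation peaks at (0, 3.33) with value 23.33; rounding to a feasible lattice point costs some objective.
(p,q)=(0,3): 5·0+3·3=9≤10, 2·0+6·3=18≤34, objective 21.
(p,q)=(0,2): 5·0+3·2=6≤10, 2·0+6·2=12≤34, objective 14.
The best lattice point is (0,3), giving 21.

21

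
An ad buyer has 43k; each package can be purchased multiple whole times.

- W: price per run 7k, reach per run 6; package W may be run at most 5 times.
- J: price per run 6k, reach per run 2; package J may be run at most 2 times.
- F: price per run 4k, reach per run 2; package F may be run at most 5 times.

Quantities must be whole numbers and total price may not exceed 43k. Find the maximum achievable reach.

34

Take 5×W and 2×F: price 43 ≤ 43, reach 5·6 + 2·2 = 34.
W has the best ratio (6/7) and is taken to its limit of 5; remaining capacity is filled optimally with the others.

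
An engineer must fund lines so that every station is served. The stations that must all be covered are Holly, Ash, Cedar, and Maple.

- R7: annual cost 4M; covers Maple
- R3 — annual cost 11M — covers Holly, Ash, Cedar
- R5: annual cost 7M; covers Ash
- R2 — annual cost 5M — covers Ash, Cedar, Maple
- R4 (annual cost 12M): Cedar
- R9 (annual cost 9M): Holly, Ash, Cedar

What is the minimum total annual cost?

Choose R7 and R9: together they cover Holly, Ash, Cedar, Maple — every station.
Total annual cost: 4 + 9 = 13.

13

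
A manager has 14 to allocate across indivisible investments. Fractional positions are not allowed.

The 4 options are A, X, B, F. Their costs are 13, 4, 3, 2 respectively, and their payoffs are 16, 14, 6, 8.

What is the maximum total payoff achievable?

X + B + F: cost 4 + 3 + 2 = 9 ≤ 14, payoff 14 + 6 + 8 = 28.
X + F: cost 4 + 2 = 6 ≤ 14, payoff 14 + 8 = 22.
X + B: cost 4 + 3 = 7 ≤ 14, payoff 14 + 6 = 20.
Best is X, B, and F with total payoff 28.

28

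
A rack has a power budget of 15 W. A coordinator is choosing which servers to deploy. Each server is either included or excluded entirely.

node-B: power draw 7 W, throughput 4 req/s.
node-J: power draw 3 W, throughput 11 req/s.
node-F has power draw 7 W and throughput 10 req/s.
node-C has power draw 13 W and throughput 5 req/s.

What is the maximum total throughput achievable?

21

Take node-J and node-F: power draw 3 + 7 = 10 ≤ 15, throughput 11 + 10 = 21.
No other feasible combination does better.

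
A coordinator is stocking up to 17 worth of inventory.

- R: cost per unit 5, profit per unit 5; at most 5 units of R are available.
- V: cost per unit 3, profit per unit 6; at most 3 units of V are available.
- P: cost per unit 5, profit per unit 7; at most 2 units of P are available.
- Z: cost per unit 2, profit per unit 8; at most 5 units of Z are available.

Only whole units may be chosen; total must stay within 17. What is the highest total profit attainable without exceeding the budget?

52

Z has the best ratio (8/2); taking only Z gives at most 5×8 = 40 (stopped by the supply cap of 5).
Mixing does better — 2×V and 5×Z: cost 16 ≤ 17, profit 2·6 + 5·8 = 52.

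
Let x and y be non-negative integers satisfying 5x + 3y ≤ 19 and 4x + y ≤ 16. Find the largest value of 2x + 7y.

Relaxing integrality, the LP optimum is 44.33 at (x,y) = (0, 6.33), which is not an integer point.
(x,y)=(0,6): 5·0+3·6=18≤19, 4·0+1·6=6≤16, objective 42.
(x,y)=(0,5): 5·0+3·5=15≤19, 4·0+1·5=5≤16, objective 35.
No feasible integer point exceeds 42.

42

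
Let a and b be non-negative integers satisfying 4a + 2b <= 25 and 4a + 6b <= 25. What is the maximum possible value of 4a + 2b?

(a,b)=(6,0): 4·6+2·0=24≤25, 4·6+6·0=24≤25, objective 24.
(a,b)=(5,0): 4·5+2·0=20≤25, 4·5+6·0=20≤25, objective 20.
No feasible integer point exceeds 24.

24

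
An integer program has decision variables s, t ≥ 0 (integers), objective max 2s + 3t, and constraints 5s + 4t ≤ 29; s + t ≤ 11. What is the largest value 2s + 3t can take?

The continuous relaxation peaks at (0, 7.25) with value 21.75; rounding to a feasible lattice point costs some objective.
(s,t)=(0,7): 5·0+4·7=28≤29, 1·0+1·7=7≤11, objective 21.
(s,t)=(1,6): 5·1+4·6=29≤29, 1·1+1·6=7≤11, objective 20.
Maximum is 21 at (s,t)=(0,7).

21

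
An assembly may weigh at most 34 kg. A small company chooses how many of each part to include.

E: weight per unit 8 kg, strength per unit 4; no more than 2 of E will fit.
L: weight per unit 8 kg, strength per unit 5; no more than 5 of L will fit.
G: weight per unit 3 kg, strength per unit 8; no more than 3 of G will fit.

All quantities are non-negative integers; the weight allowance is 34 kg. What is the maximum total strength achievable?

This is a bounded integer knapsack.
3×L and 3×G: weight 33 ≤ 34, strength 3·5 + 3·8 = 39.
1×E, 2×L, and 3×G: weight 33 ≤ 34, strength 1·4 + 2·5 + 3·8 = 38.
Best is 39.

39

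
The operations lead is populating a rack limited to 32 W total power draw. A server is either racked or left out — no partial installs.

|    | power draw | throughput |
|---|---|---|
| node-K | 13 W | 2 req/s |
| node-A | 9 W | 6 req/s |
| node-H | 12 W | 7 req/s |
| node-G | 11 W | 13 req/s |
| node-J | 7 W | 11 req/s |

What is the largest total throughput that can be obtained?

31

Allowing fractional choices, the relaxed optimum would be about 32.9, but servers are indivisible.
node-A + node-G + node-J: power draw 9 + 11 + 7 = 27 ≤ 32, throughput 6 + 13 + 11 = 30.
node-H + node-G + node-J: power draw 12 + 11 + 7 = 30 ≤ 32, throughput 7 + 13 + 11 = 31.
Best is node-H, node-G, and node-J with total throughput 31.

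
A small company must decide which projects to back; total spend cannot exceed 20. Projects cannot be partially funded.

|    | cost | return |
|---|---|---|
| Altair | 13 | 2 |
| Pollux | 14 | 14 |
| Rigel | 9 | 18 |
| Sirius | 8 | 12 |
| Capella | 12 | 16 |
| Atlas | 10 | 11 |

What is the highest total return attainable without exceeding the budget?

30

Take Rigel and Sirius: cost 9 + 8 = 17 ≤ 20, return 18 + 12 = 30.
No other feasible combination does better.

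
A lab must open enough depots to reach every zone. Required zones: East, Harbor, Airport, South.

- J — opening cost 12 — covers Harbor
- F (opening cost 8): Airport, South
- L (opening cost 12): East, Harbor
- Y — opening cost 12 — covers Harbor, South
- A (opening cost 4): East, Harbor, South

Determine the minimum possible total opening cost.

12

Choose F and A: together they cover East, Harbor, Airport, South — every zone.
Total opening cost: 8 + 4 = 12.
No cover costs less than 12.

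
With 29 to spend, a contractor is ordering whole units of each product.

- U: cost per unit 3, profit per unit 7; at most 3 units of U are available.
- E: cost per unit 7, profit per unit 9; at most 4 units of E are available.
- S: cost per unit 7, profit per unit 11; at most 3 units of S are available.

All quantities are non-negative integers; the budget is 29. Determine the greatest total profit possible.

47

U has the best ratio (7/3); taking only U gives at most 3×7 = 21 (stopped by the supply cap of 3).
Mixing does better — 2×U and 3×S: cost 27 ≤ 29, profit 2·7 + 3·11 = 47.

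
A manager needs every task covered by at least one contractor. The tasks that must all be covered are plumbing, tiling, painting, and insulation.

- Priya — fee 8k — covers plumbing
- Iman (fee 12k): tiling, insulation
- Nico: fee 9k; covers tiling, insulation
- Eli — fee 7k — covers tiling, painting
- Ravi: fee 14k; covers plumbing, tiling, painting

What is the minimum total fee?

This is a weighted set-cover instance.
Choose Nico and Ravi: together they cover plumbing, tiling, painting, insulation — every task.
Total fee: 9 + 14 = 23.

23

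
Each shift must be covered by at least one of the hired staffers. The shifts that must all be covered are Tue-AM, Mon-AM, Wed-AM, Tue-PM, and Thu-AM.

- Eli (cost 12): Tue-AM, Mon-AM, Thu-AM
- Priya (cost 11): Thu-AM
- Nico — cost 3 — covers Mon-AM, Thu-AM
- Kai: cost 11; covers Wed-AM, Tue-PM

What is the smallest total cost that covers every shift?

The greedy cost-per-new-shift heuristic would pick Nico, Kai, and Eli for 26, but a cheaper cover exists.
Choose Eli and Kai: together they cover Tue-AM, Mon-AM, Wed-AM, Tue-PM, Thu-AM — every shift.
Total cost: 12 + 11 = 23.
No cover costs less than 23.

23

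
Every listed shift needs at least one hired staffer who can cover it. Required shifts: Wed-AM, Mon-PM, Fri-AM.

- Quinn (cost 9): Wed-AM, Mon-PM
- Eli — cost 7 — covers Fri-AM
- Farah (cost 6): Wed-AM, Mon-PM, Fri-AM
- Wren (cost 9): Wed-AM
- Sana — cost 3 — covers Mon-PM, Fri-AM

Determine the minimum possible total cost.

The greedy cost-per-new-shift heuristic would pick Sana and Farah for 9, but a cheaper cover exists.
Farah alone covers Wed-AM, Mon-PM, Fri-AM — every shift.
Total cost: 6.
No cover costs less than 6.

6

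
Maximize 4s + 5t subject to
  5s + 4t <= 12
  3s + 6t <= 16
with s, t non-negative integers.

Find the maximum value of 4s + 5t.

Relaxing integrality, the LP optimum is 14.00 at (s,t) = (0.444, 2.44), which is not an integer point.
(s,t)=(0,2): 5·0+4·2=8≤12, 3·0+6·2=12≤16, objective 10.
(s,t)=(1,1): 5·1+4·1=9≤12, 3·1+6·1=9≤16, objective 9.
No feasible integer point exceeds 10.

10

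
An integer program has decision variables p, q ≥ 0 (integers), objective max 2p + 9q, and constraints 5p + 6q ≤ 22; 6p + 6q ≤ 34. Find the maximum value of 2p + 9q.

Relaxing integrality, the LP optimum is 33.00 at (p,q) = (0, 3.67), which is not an integer point.
(p,q)=(0,3): 5·0+6·3=18≤22, 6·0+6·3=18≤34, objective 27.
(p,q)=(1,2): 5·1+6·2=17≤22, 6·1+6·2=18≤34, objective 20.
(p,q)=(0,2): 5·0+6·2=12≤22, 6·0+6·2=12≤34, objective 18.
Maximum is 27 at (p,q)=(0,3).

27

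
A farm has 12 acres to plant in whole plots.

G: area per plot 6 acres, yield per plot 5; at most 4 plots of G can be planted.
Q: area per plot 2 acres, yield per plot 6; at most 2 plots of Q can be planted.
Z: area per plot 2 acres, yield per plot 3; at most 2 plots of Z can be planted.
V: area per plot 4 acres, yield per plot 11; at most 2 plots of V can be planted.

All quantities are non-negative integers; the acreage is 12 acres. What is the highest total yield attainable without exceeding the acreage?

This is a bounded integer knapsack.
Q has the best ratio (6/2); taking only Q gives at most 2×6 = 12 (stopped by the supply cap of 2).
Mixing does better — 2×Q and 2×V: area 12 ≤ 12, yield 2·6 + 2·11 = 34.

34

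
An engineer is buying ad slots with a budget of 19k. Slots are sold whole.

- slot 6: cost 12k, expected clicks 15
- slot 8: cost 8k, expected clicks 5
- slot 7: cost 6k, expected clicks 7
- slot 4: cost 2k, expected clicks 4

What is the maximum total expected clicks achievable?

22

Allowing fractional choices, the relaxed optimum would be about 24.8, but ad slots are indivisible.
slot 6 + slot 7: cost 12 + 6 = 18 ≤ 19, expected clicks 15 + 7 = 22.
slot 6 + slot 4: cost 12 + 2 = 14 ≤ 19, expected clicks 15 + 4 = 19.
Best is slot 6 and slot 7 with total expected clicks 22.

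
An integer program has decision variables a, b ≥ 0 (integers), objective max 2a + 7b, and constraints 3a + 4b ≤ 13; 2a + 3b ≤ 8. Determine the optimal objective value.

(a,b)=(1,2): 3·1+4·2=11≤13, 2·1+3·2=8≤8, objective 16.
(a,b)=(0,2): 3·0+4·2=8≤13, 2·0+3·2=6≤8, objective 14.
No feasible integer point exceeds 16.

16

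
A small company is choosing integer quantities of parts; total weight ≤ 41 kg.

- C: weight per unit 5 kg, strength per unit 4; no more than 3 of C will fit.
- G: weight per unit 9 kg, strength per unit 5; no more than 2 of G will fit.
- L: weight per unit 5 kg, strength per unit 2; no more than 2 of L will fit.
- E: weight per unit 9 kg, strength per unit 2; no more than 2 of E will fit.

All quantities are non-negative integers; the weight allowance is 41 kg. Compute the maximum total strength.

C has the best ratio (4/5); taking only C gives at most 3×4 = 12 (stopped by the supply cap of 3).
Mixing does better — 3×C, 2×G, and 1×L: weight 38 ≤ 41, strength 3·4 + 2·5 + 1·2 = 24.

24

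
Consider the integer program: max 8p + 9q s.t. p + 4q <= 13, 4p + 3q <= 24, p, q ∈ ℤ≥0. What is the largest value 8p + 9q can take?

The continuous relaxation peaks at (4.38, 2.15) with value 54.46; rounding to a feasible lattice point costs some objective.
(p,q)=(4,2): 1·4+4·2=12≤13, 4·4+3·2=22≤24, objective 50.
(p,q)=(5,1): 1·5+4·1=9≤13, 4·5+3·1=23≤24, objective 49.
(p,q)=(3,2): 1·3+4·2=11≤13, 4·3+3·2=18≤24, objective 42.
No feasible integer point exceeds 50.

50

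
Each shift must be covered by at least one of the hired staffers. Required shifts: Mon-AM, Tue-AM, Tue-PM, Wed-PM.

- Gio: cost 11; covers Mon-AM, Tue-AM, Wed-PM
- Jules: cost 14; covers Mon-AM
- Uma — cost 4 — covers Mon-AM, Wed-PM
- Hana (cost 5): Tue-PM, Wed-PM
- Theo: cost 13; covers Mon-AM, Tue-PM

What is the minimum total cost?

16

The greedy cost-per-new-shift heuristic would pick Uma, Hana, and Gio for 20, but a cheaper cover exists.
Choose Gio and Hana: together they cover Mon-AM, Tue-AM, Tue-PM, Wed-PM — every shift.
Total cost: 11 + 5 = 16.
No cover costs less than 16.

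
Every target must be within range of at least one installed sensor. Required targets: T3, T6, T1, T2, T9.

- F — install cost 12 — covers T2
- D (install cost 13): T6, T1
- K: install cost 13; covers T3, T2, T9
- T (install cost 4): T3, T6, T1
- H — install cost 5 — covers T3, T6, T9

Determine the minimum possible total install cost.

The greedy cost-per-new-target heuristic would pick T, H, and F for 21, but a cheaper cover exists.
Choose K and T: together they cover T3, T6, T1, T2, T9 — every target.
Total install cost: 13 + 4 = 17.
No cover costs less than 17.

17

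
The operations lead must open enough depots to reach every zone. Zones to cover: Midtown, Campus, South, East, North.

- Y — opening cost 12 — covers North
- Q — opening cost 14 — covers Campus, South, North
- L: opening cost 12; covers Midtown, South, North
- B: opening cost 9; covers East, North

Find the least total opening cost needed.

Choose Q, L, and B: together they cover Midtown, Campus, South, East, North — every zone.
Total opening cost: 14 + 12 + 9 = 35.
No cover costs less than 35.

35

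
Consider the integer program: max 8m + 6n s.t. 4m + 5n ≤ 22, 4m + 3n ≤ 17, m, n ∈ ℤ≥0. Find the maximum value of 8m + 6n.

(m,n)=(4,0): 4·4+5·0=16≤22, 4·4+3·0=16≤17, objective 32.
(m,n)=(3,1): 4·3+5·1=17≤22, 4·3+3·1=15≤17, objective 30.
(m,n)=(3,0): 4·3+5·0=12≤22, 4·3+3·0=12≤17, objective 24.
The best lattice point is (4,0), giving 32.

32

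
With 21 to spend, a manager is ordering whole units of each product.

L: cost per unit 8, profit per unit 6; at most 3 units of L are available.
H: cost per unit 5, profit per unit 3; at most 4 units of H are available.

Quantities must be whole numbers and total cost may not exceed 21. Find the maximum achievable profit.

L has the best ratio (6/8); taking only L gives at most 2×6 = 12 (stopped by the cost limit).
Mixing does better — 2×L and 1×H: cost 21 ≤ 21, profit 2·6 + 1·3 = 15.

15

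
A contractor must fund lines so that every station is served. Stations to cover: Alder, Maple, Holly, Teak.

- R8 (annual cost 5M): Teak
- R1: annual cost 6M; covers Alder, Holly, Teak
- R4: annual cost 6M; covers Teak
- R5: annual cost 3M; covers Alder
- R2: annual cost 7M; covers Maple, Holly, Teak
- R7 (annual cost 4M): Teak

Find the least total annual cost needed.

The greedy cost-per-new-station heuristic would pick R1 and R2 for 13, but a cheaper cover exists.
Choose R5 and R2: together they cover Alder, Maple, Holly, Teak — every station.
Total annual cost: 3 + 7 = 10.
No cover costs less than 10.

10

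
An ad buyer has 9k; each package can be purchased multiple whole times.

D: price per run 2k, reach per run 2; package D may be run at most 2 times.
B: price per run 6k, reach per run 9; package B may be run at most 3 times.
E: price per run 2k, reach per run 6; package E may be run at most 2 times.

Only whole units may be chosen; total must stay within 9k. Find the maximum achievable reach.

16

This is a bounded integer knapsack.
E has the best ratio (6/2); taking only E gives at most 2×6 = 12 (stopped by the supply cap of 2).
Mixing does better — 2×D and 2×E: price 8 ≤ 9, reach 2·2 + 2·6 = 16.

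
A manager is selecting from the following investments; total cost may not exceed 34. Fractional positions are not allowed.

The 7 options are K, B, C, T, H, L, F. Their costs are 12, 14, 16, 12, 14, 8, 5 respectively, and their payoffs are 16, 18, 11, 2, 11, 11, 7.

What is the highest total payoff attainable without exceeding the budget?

Allowing fractional choices, the relaxed optimum would be about 45.6, but investments are indivisible.
K + B + F: cost 12 + 14 + 5 = 31 ≤ 34, payoff 16 + 18 + 7 = 41.
K + B + L: cost 12 + 14 + 8 = 34 ≤ 34, payoff 16 + 18 + 11 = 45.
Best is K, B, and L with total payoff 45.

45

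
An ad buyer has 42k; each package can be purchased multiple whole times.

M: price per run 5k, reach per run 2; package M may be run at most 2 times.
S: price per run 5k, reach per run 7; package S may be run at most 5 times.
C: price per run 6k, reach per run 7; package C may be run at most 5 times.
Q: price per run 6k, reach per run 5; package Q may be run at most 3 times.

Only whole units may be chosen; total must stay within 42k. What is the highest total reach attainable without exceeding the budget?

This is a bounded integer knapsack.
1×M, 5×S, and 2×C: price 42 ≤ 42, reach 1·2 + 5·7 + 2·7 = 51.
2×S and 5×C: price 40 ≤ 42, reach 2·7 + 5·7 = 49.
Best is 51.

51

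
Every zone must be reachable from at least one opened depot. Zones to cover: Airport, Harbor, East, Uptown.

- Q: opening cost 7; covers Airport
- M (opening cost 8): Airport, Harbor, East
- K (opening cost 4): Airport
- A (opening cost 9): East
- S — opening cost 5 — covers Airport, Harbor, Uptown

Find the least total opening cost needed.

Choose M and S: together they cover Airport, Harbor, East, Uptown — every zone.
Total opening cost: 8 + 5 = 13.
No cover costs less than 13.

13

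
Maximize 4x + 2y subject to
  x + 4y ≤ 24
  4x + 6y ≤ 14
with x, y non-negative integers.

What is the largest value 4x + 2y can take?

12

(x,y)=(3,0): 1·3+4·0=3≤24, 4·3+6·0=12≤14, objective 12.
(x,y)=(2,1): 1·2+4·1=6≤24, 4·2+6·1=14≤14, objective 10.
(x,y)=(2,0): 1·2+4·0=2≤24, 4·2+6·0=8≤14, objective 8.
No feasible integer point exceeds 12.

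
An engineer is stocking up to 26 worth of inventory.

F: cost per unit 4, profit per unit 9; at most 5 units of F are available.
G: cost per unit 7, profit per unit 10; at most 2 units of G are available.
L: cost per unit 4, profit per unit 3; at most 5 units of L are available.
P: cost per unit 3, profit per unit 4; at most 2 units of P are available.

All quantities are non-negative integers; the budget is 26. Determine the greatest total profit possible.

4×F, 1×G, and 1×P: cost 26 ≤ 26, profit 4·9 + 1·10 + 1·4 = 50.
5×F and 2×P: cost 26 ≤ 26, profit 5·9 + 2·4 = 53.
Best is 53.

53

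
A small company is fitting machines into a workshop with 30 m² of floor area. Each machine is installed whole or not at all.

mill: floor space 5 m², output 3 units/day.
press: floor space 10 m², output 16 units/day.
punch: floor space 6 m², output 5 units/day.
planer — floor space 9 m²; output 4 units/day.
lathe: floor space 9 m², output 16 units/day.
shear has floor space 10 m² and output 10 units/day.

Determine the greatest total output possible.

Take press, lathe, and shear: floor space 10 + 9 + 10 = 29 ≤ 30, output 16 + 16 + 10 = 42.
No other feasible combination does better.

42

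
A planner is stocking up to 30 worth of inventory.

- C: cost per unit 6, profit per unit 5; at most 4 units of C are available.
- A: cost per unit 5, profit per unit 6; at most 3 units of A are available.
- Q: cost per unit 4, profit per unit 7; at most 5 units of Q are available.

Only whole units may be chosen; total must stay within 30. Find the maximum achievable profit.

47

2×A and 5×Q: cost 30 ≤ 30, profit 2·6 + 5·7 = 47.
1×A and 5×Q: cost 25 ≤ 30, profit 1·6 + 5·7 = 41.
Best is 47.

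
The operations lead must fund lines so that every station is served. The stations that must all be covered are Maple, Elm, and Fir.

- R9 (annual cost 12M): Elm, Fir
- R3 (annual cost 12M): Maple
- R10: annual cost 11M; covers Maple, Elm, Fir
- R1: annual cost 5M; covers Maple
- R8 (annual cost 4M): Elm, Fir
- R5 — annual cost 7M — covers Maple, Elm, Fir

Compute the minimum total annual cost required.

The greedy cost-per-new-station heuristic would pick R8 and R1 for 9, but a cheaper cover exists.
R5 alone covers Maple, Elm, Fir — every station.
Total annual cost: 7.
No cover costs less than 7.

7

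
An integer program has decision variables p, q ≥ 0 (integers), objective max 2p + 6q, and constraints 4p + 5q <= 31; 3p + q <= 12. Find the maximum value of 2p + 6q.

36

Relaxing integrality, the LP optimum is 37.20 at (p,q) = (0, 6.2), which is not an integer point.
(p,q)=(0,6): 4·0+5·6=30≤31, 3·0+1·6=6≤12, objective 36.
(p,q)=(1,5): 4·1+5·5=29≤31, 3·1+1·5=8≤12, objective 32.
(p,q)=(0,5): 4·0+5·5=25≤31, 3·0+1·5=5≤12, objective 30.
The best lattice point is (0,6), giving 36.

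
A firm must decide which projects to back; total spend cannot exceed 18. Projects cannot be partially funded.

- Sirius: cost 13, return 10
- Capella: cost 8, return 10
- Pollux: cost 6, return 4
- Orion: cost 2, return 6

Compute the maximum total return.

Capella + Orion: cost 8 + 2 = 10 ≤ 18, return 10 + 6 = 16.
Sirius + Orion: cost 13 + 2 = 15 ≤ 18, return 10 + 6 = 16.
Capella + Pollux + Orion: cost 8 + 6 + 2 = 16 ≤ 18, return 10 + 4 + 6 = 20.
Best is Capella, Pollux, and Orion with total return 20.

20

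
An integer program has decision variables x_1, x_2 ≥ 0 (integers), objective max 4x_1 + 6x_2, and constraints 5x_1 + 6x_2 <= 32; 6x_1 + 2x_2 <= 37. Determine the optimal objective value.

30

Relaxing integrality, the LP optimum is 32.00 at (x_1,x_2) = (0, 5.33), which is not an integer point.
(x_1,x_2)=(0,5): 5·0+6·5=30≤32, 6·0+2·5=10≤37, objective 30.
(x_1,x_2)=(1,4): 5·1+6·4=29≤32, 6·1+2·4=14≤37, objective 28.
(x_1,x_2)=(0,4): 5·0+6·4=24≤32, 6·0+2·4=8≤37, objective 24.
Maximum is 30 at (x_1,x_2)=(0,5).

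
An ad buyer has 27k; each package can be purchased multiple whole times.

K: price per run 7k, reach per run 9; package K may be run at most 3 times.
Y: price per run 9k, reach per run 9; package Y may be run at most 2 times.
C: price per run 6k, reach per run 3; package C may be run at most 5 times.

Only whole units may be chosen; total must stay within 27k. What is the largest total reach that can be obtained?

3×K and 1×C: price 27 ≤ 27, reach 3·9 + 1·3 = 30.
1×K and 2×Y: price 25 ≤ 27, reach 1·9 + 2·9 = 27.
Best is 30.

30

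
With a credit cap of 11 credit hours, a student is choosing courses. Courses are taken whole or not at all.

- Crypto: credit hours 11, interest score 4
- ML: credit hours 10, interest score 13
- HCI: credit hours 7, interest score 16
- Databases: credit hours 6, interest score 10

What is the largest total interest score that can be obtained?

Allowing fractional choices, the relaxed optimum would be about 22.7, but courses are indivisible.
HCI: credit hours 7 ≤ 11, interest score 16.
ML: credit hours 10 ≤ 11, interest score 13.
Best is HCI with total interest score 16.

16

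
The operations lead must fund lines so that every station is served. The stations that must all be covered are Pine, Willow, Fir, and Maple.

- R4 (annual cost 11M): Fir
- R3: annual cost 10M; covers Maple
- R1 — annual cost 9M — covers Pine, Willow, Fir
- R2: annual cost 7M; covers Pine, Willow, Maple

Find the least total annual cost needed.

16

Choose R1 and R2: together they cover Pine, Willow, Fir, Maple — every station.
Total annual cost: 9 + 7 = 16.
No cover costs less than 16.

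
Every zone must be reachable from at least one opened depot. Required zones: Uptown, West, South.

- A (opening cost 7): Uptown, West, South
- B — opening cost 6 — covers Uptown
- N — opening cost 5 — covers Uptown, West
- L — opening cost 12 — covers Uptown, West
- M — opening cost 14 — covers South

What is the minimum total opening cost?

7

A alone covers Uptown, West, South — every zone.
Total opening cost: 7.
No cover costs less than 7.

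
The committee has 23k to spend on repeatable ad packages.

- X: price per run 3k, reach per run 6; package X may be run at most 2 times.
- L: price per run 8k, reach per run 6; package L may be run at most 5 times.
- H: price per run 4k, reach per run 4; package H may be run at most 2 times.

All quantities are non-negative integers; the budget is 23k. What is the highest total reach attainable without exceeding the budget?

2×X, 1×L, and 2×H: price 22 ≤ 23, reach 2·6 + 1·6 + 2·4 = 26.
2×X and 2×L: price 22 ≤ 23, reach 2·6 + 2·6 = 24.
Best is 26.

26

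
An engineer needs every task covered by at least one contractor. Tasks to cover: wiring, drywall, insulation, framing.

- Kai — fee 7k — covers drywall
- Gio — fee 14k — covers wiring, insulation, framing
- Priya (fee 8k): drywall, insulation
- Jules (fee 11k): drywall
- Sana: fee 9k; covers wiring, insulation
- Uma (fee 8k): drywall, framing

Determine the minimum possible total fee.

The greedy cost-per-new-task heuristic would pick Priya and Gio for 22, but a cheaper cover exists.
Choose Sana and Uma: together they cover wiring, drywall, insulation, framing — every task.
Total fee: 9 + 8 = 17.
No cover costs less than 17.

17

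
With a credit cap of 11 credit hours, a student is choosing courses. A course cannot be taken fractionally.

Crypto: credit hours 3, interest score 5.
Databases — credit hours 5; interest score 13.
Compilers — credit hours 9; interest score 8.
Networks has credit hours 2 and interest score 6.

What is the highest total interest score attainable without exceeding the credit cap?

24

Allowing fractional choices, the relaxed optimum would be about 24.9, but courses are indivisible.
Crypto + Databases: credit hours 3 + 5 = 8 ≤ 11, interest score 5 + 13 = 18.
Databases + Networks: credit hours 5 + 2 = 7 ≤ 11, interest score 13 + 6 = 19.
Crypto + Databases + Networks: credit hours 3 + 5 + 2 = 10 ≤ 11, interest score 5 + 13 + 6 = 24.
Best is Crypto, Databases, and Networks with total interest score 24.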